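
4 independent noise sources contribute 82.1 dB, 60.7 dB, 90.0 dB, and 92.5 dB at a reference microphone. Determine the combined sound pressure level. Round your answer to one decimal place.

94.7 dB

Incoherent sources combine by intensity addition: L_total = 10·log₁₀(Σ 10^(L_i/10)).
Σ 10^(L/10) = 10^(82.1/10) + 10^(60.7/10) + 10^(90.0/10) + 10^(92.5/10) = 2.942e+09.
L_total = 10·log₁₀(2.942e+09) = 94.69 dB.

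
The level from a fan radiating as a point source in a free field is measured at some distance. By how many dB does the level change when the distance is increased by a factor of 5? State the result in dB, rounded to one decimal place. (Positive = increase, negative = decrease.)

Point-source spreading: ΔL = −20·log₁₀(r₂/r₁).
ΔL = −20·log₁₀(5) = -13.98 dB.

-14.0 dB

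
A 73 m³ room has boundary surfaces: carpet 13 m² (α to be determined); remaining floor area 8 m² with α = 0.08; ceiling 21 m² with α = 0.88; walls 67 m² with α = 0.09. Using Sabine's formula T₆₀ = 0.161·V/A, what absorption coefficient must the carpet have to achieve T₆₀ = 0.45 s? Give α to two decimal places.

From T₆₀ = 0.161·V/A, the target T₆₀ = 0.45 s needs A = 0.161·73/0.45 = 26.12 m².
Absorption from the other surfaces = 8·0.08 + 21·0.88 + 67·0.09 = 25.15 m², so the carpet must supply 0.97 m² over 13 m².
α = 0.97/13 = 0.074.

0.07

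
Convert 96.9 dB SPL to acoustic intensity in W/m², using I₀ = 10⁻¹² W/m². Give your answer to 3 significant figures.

0.00490 W/m²

I = I₀·10^(L/10) = 10⁻¹² × 10^(96.9/10) = 10^(-2.310).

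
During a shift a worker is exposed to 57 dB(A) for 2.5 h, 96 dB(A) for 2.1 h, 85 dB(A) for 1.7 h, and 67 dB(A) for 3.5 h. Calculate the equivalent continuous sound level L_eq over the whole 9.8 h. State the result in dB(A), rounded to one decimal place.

Weight each interval's intensity by its duration and average over T = 9.8 h:
Σ tᵢ·10^(Lᵢ/10) = 2.5·10^(57/10) + 2.1·10^(96/10) + 1.7·10^(85/10) + 3.5·10^(67/10) = 8.917e+09.
L_eq = 10·log₁₀(8.917e+09/9.8) = 89.59 dB(A).

89.6 dB(A)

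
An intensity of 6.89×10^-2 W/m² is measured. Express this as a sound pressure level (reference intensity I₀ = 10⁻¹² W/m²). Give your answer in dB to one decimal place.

Dividing by I₀ shifts the exponent by 12: I/I₀ = 6.89×10^10.
L = 10·(0.8382 + 10) = 108.38 dB.

108.4 dB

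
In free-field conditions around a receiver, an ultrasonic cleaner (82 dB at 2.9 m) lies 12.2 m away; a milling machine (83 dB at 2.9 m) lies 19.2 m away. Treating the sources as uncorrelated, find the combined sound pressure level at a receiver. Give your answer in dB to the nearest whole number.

71 dB

Propagate each source to the receiver with L = L_ref − 20·log₁₀(r/r_ref), then add intensities.
ultrasonic cleaner: 82 − 20·log₁₀(12.2/2.9) = 82 − 12.48 = 69.52 dB.
milling machine: 83 − 20·log₁₀(19.2/2.9) = 83 − 16.42 = 66.58 dB.
Σ 10^(L/10) = 1.351e+07 → L_total = 10·log₁₀(1.351e+07) = 71.31 dB.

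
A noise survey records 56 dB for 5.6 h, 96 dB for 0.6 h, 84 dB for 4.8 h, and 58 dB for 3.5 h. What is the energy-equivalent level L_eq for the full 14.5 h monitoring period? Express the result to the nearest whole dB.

84 dB

L_eq = 10·log₁₀[(1/T)·Σ tᵢ·10^(Lᵢ/10)] with T = 14.5 h.
Σ tᵢ·10^(Lᵢ/10) = 5.6·10^(56/10) + 0.6·10^(96/10) + 4.8·10^(84/10) + 3.5·10^(58/10) = 3.599e+09.
L_eq = 10·log₁₀(3.599e+09/14.5) = 83.95 dB.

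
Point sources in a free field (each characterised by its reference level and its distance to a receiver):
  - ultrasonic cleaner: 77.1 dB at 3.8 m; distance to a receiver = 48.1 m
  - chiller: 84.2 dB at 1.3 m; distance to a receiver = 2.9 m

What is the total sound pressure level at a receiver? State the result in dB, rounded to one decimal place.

Propagate each source to the receiver with L = L_ref − 20·log₁₀(r/r_ref), then add intensities.
ultrasonic cleaner: 77.1 − 20·log₁₀(48.1/3.8) = 77.1 − 22.05 = 55.05 dB.
chiller: 84.2 − 20·log₁₀(2.9/1.3) = 84.2 − 6.97 = 77.23 dB.
Σ 10^(L/10) = 5.318e+07 → L_total = 10·log₁₀(5.318e+07) = 77.26 dB.

77.3 dB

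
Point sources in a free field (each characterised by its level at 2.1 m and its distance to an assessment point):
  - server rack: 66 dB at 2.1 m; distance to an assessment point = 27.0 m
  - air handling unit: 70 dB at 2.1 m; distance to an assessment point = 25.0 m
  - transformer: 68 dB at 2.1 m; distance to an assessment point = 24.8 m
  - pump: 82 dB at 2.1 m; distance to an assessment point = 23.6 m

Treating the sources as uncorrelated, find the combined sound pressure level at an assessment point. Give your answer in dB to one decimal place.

First find each source's level at the receiver (point-source: −20·log₁₀(r/r_ref)), then combine on an intensity basis.
server rack: 66 − 20·log₁₀(27.0/2.1) = 66 − 22.18 = 43.82 dB.
air handling unit: 70 − 20·log₁₀(25.0/2.1) = 70 − 21.51 = 48.49 dB.
transformer: 68 − 20·log₁₀(24.8/2.1) = 68 − 21.44 = 46.56 dB.
pump: 82 − 20·log₁₀(23.6/2.1) = 82 − 21.01 = 60.99 dB.
Σ 10^(L/10) = 1.395e+06 → L_total = 10·log₁₀(1.395e+06) = 61.45 dB.

61.4 dB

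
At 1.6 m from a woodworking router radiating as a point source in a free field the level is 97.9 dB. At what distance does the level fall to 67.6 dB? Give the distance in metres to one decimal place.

The 30.3 dB drop corresponds to a distance ratio of 10^(30.3/20) for a point source.
r₂ = 1.6·10^((97.9−67.6)/20) = 1.6·10^(30.3/20) = 52.37 m.

52.4 m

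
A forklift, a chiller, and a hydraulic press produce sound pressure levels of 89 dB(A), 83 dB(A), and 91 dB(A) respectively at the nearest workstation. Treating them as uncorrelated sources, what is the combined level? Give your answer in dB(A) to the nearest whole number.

Incoherent sources combine by intensity addition: L_total = 10·log₁₀(Σ 10^(L_i/10)).
Σ 10^(L/10) = 10^(89/10) + 10^(83/10) + 10^(91/10) = 2.253e+09.
L_total = 10·log₁₀(2.253e+09) = 93.53 dB(A).

94 dB(A)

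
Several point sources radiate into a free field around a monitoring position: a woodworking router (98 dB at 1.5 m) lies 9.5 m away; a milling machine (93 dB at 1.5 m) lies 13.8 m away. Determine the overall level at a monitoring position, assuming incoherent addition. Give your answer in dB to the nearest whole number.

83 dB

First find each source's level at the receiver (point-source: −20·log₁₀(r/r_ref)), then combine on an intensity basis.
woodworking router: 98 − 20·log₁₀(9.5/1.5) = 98 − 16.03 = 81.97 dB.
milling machine: 93 − 20·log₁₀(13.8/1.5) = 93 − 19.28 = 73.72 dB.
Σ 10^(L/10) = 1.809e+08 → L_total = 10·log₁₀(1.809e+08) = 82.57 dB.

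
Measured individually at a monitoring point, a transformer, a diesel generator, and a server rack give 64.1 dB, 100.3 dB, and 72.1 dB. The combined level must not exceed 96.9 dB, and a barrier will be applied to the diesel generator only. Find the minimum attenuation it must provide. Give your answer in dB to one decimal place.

Everything except the diesel generator sums to 10^(64.1/10) + 10^(72.1/10) = 1.879e+07 in linear terms, 72.74 dB.
To meet 96.9 dB overall, the treated diesel generator may contribute at most 10^(96.9/10) − 1.879e+07 = 4.879e+09, i.e. 96.88 dB.
So the diesel generator must be reduced from 100.3 to 96.88 dB: IL = 3.42 dB.

3.4 dB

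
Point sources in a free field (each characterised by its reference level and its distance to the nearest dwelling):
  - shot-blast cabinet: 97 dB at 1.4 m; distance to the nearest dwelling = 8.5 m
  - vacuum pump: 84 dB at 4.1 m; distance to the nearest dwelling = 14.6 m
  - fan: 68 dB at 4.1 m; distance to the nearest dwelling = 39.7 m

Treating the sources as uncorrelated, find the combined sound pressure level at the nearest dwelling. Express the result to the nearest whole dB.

First find each source's level at the receiver (point-source: −20·log₁₀(r/r_ref)), then combine on an intensity basis.
shot-blast cabinet: 97 − 20·log₁₀(8.5/1.4) = 97 − 15.67 = 81.33 dB.
vacuum pump: 84 − 20·log₁₀(14.6/4.1) = 84 − 11.03 = 72.97 dB.
fan: 68 − 20·log₁₀(39.7/4.1) = 68 − 19.72 = 48.28 dB.
Σ 10^(L/10) = 1.558e+08 → L_total = 10·log₁₀(1.558e+08) = 81.93 dB.

82 dB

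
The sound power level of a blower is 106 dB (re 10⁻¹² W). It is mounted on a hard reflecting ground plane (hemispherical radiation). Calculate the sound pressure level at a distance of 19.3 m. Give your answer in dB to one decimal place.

72.3 dB

The power spreads over a hemisphere of area 2π·r², so L_p = L_w − 10·log₁₀(2π·r²).
2π·r² = 2340 m², 10·log₁₀ of that is 33.693 dB.
L_p = 106 − 33.693 = 72.31 dB.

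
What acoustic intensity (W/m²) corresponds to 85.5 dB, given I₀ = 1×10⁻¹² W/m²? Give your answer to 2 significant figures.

L = 10·log₁₀(I/I₀) ⇒ I = I₀·10^(L/10) = 10⁻¹² × 10^8.55.

0.00035 W/m²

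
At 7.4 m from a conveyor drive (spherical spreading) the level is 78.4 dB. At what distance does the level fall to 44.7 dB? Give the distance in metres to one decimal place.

358.3 m

The 33.7 dB drop corresponds to a distance ratio of 10^(33.7/20) for a point source.
r₂ = 7.4·10^((78.4−44.7)/20) = 7.4·10^(33.7/20) = 358.29 m.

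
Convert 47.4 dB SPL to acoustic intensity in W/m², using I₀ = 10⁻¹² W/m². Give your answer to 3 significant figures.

5.50e-08 W/m²

I = I₀·10^(L/10) = 10⁻¹² × 10^(47.4/10) = 10^(-7.260).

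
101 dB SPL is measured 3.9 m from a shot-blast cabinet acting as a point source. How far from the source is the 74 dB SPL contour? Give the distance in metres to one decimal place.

87.3 m

The 27.0 dB drop corresponds to a distance ratio of 10^(27.0/20) for a point source.
r₂ = 3.9·10^((101−74)/20) = 3.9·10^(27.0/20) = 87.31 m.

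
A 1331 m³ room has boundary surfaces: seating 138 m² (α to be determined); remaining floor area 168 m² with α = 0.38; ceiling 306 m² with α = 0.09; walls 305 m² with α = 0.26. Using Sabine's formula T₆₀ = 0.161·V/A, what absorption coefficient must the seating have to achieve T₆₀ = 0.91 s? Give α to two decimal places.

A = 0.161·V/T₆₀ = 0.161·1331/0.91 = 235.48 m² sabins.
Absorption from the other surfaces = 168·0.38 + 306·0.09 + 305·0.26 = 170.68 m², so the seating must supply 64.80 m² over 138 m².
α = 64.80/138 = 0.470.

0.47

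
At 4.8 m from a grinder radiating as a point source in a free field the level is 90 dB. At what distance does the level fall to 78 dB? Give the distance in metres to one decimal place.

19.1 m

For a point source L₁ − L₂ = 20·log₁₀(r₂/r₁), so r₂ = r₁·10^((L₁−L₂)/20).
r₂ = 4.8·10^((90−78)/20) = 4.8·10^(12.0/20) = 19.11 m.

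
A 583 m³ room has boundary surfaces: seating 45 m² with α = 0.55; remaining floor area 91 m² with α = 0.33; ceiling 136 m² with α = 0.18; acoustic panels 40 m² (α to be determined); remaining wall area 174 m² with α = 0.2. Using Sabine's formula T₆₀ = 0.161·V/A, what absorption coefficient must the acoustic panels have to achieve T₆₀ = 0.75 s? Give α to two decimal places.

0.28

A = 0.161·V/T₆₀ = 0.161·583/0.75 = 125.15 m² sabins.
Absorption from the other surfaces = 45·0.55 + 91·0.33 + 136·0.18 + 174·0.2 = 114.06 m², so the acoustic panels must supply 11.09 m² over 40 m².
α = 11.09/40 = 0.277.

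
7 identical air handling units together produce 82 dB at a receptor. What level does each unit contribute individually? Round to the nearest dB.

74 dB

7 equal contributions raise the level by 10·log₁₀ 7 = 8.451 dB, so each unit alone gives 82 − 8.451.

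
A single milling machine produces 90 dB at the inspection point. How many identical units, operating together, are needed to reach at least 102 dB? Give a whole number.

Need L₁ + 10·log₁₀ N ≥ 102, i.e. log₁₀ N ≥ 1.20.
N ≥ 10^(12.0/10) = 15.849, so N = 16.

16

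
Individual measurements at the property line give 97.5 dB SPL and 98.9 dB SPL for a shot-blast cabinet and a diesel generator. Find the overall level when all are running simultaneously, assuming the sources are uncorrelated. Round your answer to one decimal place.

101.3 dB SPL

For uncorrelated sources the intensities add, so convert each level to linear form, sum, and take 10·log₁₀ of the total.
Σ 10^(L/10) = 10^(97.5/10) + 10^(98.9/10) = 1.339e+10.
L_total = 10·log₁₀(1.339e+10) = 101.27 dB SPL.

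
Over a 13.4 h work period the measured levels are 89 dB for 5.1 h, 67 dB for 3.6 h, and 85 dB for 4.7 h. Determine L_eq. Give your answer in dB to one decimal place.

86.2 dB

Weight each interval's intensity by its duration and average over T = 13.4 h:
Σ tᵢ·10^(Lᵢ/10) = 5.1·10^(89/10) + 3.6·10^(67/10) + 4.7·10^(85/10) = 5.555e+09.
L_eq = 10·log₁₀(5.555e+09/13.4) = 86.18 dB.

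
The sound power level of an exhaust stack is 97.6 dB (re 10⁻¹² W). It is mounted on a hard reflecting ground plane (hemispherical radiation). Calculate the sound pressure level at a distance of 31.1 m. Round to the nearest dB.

60 dB

The power spreads over a hemisphere of area 2π·r², so L_p = L_w − 10·log₁₀(2π·r²).
2π·r² = 6077 m², 10·log₁₀ of that is 37.837 dB.
L_p = 97.6 − 37.837 = 59.76 dB.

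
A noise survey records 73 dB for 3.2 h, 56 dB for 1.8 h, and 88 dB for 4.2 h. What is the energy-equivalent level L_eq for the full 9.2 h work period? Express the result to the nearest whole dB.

Weight each interval's intensity by its duration and average over T = 9.2 h:
Σ tᵢ·10^(Lᵢ/10) = 3.2·10^(73/10) + 1.8·10^(56/10) + 4.2·10^(88/10) = 2.715e+09.
L_eq = 10·log₁₀(2.715e+09/9.2) = 84.70 dB.

85 dB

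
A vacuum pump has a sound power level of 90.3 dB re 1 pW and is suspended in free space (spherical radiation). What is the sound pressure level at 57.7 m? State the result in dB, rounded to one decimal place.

44.1 dB

L_p = L_w − 10·log₁₀(4π·r²) with r = 57.7 m.
4π·r² = 4.184e+04 m², 10·log₁₀ of that is 46.216 dB.
L_p = 90.3 − 46.216 = 44.08 dB.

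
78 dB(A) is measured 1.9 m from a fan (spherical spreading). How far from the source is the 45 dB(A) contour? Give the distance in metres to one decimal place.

Point-source spreading drops the level by 20·log₁₀(r₂/r₁); inverting, r₂/r₁ = 10^(ΔL/20).
r₂ = 1.9·10^((78−45)/20) = 1.9·10^(33.0/20) = 84.87 m.

84.9 m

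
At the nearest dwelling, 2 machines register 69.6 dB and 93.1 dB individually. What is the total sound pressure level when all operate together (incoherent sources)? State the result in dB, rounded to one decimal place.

93.1 dB

Incoherent sources combine by intensity addition: L_total = 10·log₁₀(Σ 10^(L_i/10)).
Σ 10^(L/10) = 10^(69.6/10) + 10^(93.1/10) = 2.051e+09.
L_total = 10·log₁₀(2.051e+09) = 93.12 dB.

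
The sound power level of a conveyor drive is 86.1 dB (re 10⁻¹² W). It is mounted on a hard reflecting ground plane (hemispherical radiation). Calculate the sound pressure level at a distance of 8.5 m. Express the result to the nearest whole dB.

L_p = L_w − 10·log₁₀(2π·r²) with r = 8.5 m.
2π·r² = 454 m², 10·log₁₀ of that is 26.570 dB.
L_p = 86.1 − 26.570 = 59.53 dB.

60 dB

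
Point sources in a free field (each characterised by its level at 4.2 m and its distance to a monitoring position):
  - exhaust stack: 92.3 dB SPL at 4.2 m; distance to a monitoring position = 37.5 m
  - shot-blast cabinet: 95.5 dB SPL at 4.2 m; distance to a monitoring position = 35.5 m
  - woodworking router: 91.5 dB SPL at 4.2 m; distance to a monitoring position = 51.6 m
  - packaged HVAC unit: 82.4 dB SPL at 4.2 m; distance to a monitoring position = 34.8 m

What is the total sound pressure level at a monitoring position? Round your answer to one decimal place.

79.2 dB SPL

First find each source's level at the receiver (point-source: −20·log₁₀(r/r_ref)), then combine on an intensity basis.
exhaust stack: 92.3 − 20·log₁₀(37.5/4.2) = 92.3 − 19.02 = 73.28 dB SPL.
shot-blast cabinet: 95.5 − 20·log₁₀(35.5/4.2) = 95.5 − 18.54 = 76.96 dB SPL.
woodworking router: 91.5 − 20·log₁₀(51.6/4.2) = 91.5 − 21.79 = 69.71 dB SPL.
packaged HVAC unit: 82.4 − 20·log₁₀(34.8/4.2) = 82.4 − 18.37 = 64.03 dB SPL.
Σ 10^(L/10) = 8.286e+07 → L_total = 10·log₁₀(8.286e+07) = 79.18 dB SPL.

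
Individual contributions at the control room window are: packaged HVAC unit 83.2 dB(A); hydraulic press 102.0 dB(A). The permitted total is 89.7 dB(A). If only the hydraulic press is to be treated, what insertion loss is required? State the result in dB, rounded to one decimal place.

13.4 dB

The untreated sources together contribute 10^(83.2/10) = 2.089e+08, i.e. 83.20 dB(A).
The limit corresponds to 10^(89.7/10) = 9.333e+08; subtracting the fixed part leaves 7.243e+08 for the hydraulic press, i.e. 88.60 dB(A).
Required insertion loss = 102.0 − 88.60 = 13.40 dB.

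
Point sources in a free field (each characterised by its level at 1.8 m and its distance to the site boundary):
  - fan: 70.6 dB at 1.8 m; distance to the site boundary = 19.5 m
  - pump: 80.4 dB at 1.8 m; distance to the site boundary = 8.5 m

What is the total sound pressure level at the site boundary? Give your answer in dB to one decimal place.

67.0 dB

Propagate each source to the receiver with L = L_ref − 20·log₁₀(r/r_ref), then add intensities.
fan: 70.6 − 20·log₁₀(19.5/1.8) = 70.6 − 20.70 = 49.90 dB.
pump: 80.4 − 20·log₁₀(8.5/1.8) = 80.4 − 13.48 = 66.92 dB.
Σ 10^(L/10) = 5.015e+06 → L_total = 10·log₁₀(5.015e+06) = 67.00 dB.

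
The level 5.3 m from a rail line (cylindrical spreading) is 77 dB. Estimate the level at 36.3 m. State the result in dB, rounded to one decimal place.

Line-source attenuation: ΔL = 10·log₁₀(r₂/r₁) = 10·log₁₀(36.3/5.3) = 8.356 dB.
L₂ = 77 − 10·log₁₀(36.3/5.3) = 77 − 8.356 = 68.64 dB.

68.6 dB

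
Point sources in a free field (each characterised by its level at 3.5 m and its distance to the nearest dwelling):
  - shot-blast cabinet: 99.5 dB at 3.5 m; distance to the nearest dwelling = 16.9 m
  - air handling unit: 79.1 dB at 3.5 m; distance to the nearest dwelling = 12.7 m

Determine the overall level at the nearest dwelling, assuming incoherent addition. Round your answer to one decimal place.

Apply inverse-square spreading to bring every level to the receiver, then sum 10^(L/10).
shot-blast cabinet: 99.5 − 20·log₁₀(16.9/3.5) = 99.5 − 13.68 = 85.82 dB.
air handling unit: 79.1 − 20·log₁₀(12.7/3.5) = 79.1 − 11.19 = 67.91 dB.
Σ 10^(L/10) = 3.884e+08 → L_total = 10·log₁₀(3.884e+08) = 85.89 dB.

85.9 dB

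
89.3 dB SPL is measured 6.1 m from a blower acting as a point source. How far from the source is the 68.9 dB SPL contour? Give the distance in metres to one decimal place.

The 20.4 dB drop corresponds to a distance ratio of 10^(20.4/20) for a point source.
r₂ = 6.1·10^((89.3−68.9)/20) = 6.1·10^(20.4/20) = 63.87 m.

63.9 m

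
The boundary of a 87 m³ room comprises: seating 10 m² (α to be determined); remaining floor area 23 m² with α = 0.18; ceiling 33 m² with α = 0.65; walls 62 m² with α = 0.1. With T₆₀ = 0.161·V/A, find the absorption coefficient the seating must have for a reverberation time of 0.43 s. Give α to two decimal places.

0.08

A = 0.161·V/T₆₀ = 0.161·87/0.43 = 32.57 m² sabins.
Absorption from the other surfaces = 23·0.18 + 33·0.65 + 62·0.1 = 31.79 m², so the seating must supply 0.78 m² over 10 m².
α = 0.78/10 = 0.078.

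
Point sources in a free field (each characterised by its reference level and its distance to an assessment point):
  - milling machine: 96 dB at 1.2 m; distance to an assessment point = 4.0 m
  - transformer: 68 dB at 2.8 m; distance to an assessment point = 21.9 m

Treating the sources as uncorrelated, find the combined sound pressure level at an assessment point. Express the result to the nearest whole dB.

86 dB

Propagate each source to the receiver with L = L_ref − 20·log₁₀(r/r_ref), then add intensities.
milling machine: 96 − 20·log₁₀(4.0/1.2) = 96 − 10.46 = 85.54 dB.
transformer: 68 − 20·log₁₀(21.9/2.8) = 68 − 17.87 = 50.13 dB.
Σ 10^(L/10) = 3.584e+08 → L_total = 10·log₁₀(3.584e+08) = 85.54 dB.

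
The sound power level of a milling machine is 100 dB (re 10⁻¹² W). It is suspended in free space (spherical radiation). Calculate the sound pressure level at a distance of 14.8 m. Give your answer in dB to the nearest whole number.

66 dB

L_p = L_w − 10·log₁₀(4π·r²) with r = 14.8 m.
4π·r² = 2753 m², 10·log₁₀ of that is 34.397 dB.
L_p = 100 − 34.397 = 65.60 dB.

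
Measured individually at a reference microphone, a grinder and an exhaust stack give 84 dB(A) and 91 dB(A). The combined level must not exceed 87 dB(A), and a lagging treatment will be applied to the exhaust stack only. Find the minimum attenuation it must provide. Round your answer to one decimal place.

Everything except the exhaust stack sums to 10^(84/10) = 2.512e+08 in linear terms, 84.00 dB(A).
The limit corresponds to 10^(87/10) = 5.012e+08; subtracting the fixed part leaves 2.500e+08 for the exhaust stack, i.e. 83.98 dB(A).
So the exhaust stack must be reduced from 91 to 83.98 dB(A): IL = 7.02 dB.

7.0 dB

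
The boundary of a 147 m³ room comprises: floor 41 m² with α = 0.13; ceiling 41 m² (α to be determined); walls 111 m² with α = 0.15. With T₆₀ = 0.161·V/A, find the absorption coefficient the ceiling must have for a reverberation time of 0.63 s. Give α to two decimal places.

0.38

A = 0.161·V/T₆₀ = 0.161·147/0.63 = 37.57 m² sabins.
Absorption from the other surfaces = 41·0.13 + 111·0.15 = 21.98 m², so the ceiling must supply 15.59 m² over 41 m².
α = 15.59/41 = 0.380.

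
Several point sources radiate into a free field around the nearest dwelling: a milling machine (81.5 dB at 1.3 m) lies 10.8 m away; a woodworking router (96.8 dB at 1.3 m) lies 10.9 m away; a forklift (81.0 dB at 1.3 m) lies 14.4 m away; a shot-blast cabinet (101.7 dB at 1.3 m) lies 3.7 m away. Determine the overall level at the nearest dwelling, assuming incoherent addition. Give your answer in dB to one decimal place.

Apply inverse-square spreading to bring every level to the receiver, then sum 10^(L/10).
milling machine: 81.5 − 20·log₁₀(10.8/1.3) = 81.5 − 18.39 = 63.11 dB.
woodworking router: 96.8 − 20·log₁₀(10.9/1.3) = 96.8 − 18.47 = 78.33 dB.
forklift: 81.0 − 20·log₁₀(14.4/1.3) = 81.0 − 20.89 = 60.11 dB.
shot-blast cabinet: 101.7 − 20·log₁₀(3.7/1.3) = 101.7 − 9.09 = 92.61 dB.
Σ 10^(L/10) = 1.897e+09 → L_total = 10·log₁₀(1.897e+09) = 92.78 dB.

92.8 dB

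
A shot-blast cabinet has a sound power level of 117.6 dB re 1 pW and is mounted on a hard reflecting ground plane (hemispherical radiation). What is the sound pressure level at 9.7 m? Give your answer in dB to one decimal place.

89.9 dB

The power spreads over a hemisphere of area 2π·r², so L_p = L_w − 10·log₁₀(2π·r²).
2π·r² = 591.2 m², 10·log₁₀ of that is 27.717 dB.
L_p = 117.6 − 27.717 = 89.88 dB.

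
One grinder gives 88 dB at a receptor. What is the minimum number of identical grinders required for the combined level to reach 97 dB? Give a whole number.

8

Need L₁ + 10·log₁₀ N ≥ 97, i.e. log₁₀ N ≥ 0.90.
N ≥ 10^(9.0/10) = 7.943, so N = 8.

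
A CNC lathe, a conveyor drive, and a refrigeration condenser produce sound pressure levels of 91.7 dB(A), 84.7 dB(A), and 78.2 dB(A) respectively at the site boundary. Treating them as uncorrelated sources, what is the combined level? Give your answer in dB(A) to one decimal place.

92.6 dB(A)

For uncorrelated sources the intensities add, so convert each level to linear form, sum, and take 10·log₁₀ of the total.
Σ 10^(L/10) = 10^(91.7/10) + 10^(84.7/10) + 10^(78.2/10) = 1.840e+09.
L_total = 10·log₁₀(1.840e+09) = 92.65 dB(A).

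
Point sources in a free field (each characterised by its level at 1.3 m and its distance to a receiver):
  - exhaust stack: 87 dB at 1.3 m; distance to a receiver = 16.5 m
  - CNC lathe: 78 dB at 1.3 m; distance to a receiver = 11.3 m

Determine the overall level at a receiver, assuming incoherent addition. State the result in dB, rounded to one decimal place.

66.0 dB

Propagate each source to the receiver with L = L_ref − 20·log₁₀(r/r_ref), then add intensities.
exhaust stack: 87 − 20·log₁₀(16.5/1.3) = 87 − 22.07 = 64.93 dB.
CNC lathe: 78 − 20·log₁₀(11.3/1.3) = 78 − 18.78 = 59.22 dB.
Σ 10^(L/10) = 3.946e+06 → L_total = 10·log₁₀(3.946e+06) = 65.96 dB.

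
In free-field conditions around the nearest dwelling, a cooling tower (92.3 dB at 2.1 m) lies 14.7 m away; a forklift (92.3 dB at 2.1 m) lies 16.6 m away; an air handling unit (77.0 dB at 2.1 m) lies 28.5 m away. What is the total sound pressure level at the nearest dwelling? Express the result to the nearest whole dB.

First find each source's level at the receiver (point-source: −20·log₁₀(r/r_ref)), then combine on an intensity basis.
cooling tower: 92.3 − 20·log₁₀(14.7/2.1) = 92.3 − 16.90 = 75.40 dB.
forklift: 92.3 − 20·log₁₀(16.6/2.1) = 92.3 − 17.96 = 74.34 dB.
air handling unit: 77.0 − 20·log₁₀(28.5/2.1) = 77.0 − 22.65 = 54.35 dB.
Σ 10^(L/10) = 6.211e+07 → L_total = 10·log₁₀(6.211e+07) = 77.93 dB.

78 dB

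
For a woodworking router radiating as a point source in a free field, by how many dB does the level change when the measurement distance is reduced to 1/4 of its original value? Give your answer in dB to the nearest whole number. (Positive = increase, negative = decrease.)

Point-source spreading: ΔL = −20·log₁₀(r₂/r₁).
ΔL = −20·log₁₀(0.25) = +12.04 dB.

+12 dB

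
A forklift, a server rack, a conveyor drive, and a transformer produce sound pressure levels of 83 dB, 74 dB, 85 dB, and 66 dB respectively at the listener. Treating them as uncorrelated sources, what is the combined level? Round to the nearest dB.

87 dB

For uncorrelated sources the intensities add, so convert each level to linear form, sum, and take 10·log₁₀ of the total.
Σ 10^(L/10) = 10^(83/10) + 10^(74/10) + 10^(85/10) + 10^(66/10) = 5.449e+08.
L_total = 10·log₁₀(5.449e+08) = 87.36 dB.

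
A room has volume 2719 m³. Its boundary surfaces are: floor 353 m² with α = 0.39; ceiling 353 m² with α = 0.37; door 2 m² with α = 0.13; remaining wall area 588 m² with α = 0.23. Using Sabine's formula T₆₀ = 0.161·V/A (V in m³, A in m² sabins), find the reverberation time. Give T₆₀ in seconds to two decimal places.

1.08 s

A = Σ Sᵢαᵢ = 353·0.39 + 353·0.37 + 2·0.13 + 588·0.23 = 403.78 m².
T₆₀ = 0.161·V/A = 0.161·2719/403.78 = 1.084 s.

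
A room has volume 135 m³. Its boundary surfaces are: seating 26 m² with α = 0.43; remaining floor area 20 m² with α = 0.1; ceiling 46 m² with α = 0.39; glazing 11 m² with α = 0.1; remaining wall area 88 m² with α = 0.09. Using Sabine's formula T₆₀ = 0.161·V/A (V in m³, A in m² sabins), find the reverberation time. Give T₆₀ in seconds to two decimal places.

0.54 s

Summing Sᵢαᵢ: 26·0.43 + 20·0.1 + 46·0.39 + 11·0.1 + 88·0.09 = 40.14 m².
T₆₀ = 0.161 × 135 / 40.14 = 0.541 s.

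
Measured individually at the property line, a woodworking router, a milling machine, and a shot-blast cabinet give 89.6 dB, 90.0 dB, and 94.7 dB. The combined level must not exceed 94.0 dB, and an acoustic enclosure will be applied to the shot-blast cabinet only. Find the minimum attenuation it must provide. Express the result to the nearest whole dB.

Everything except the shot-blast cabinet sums to 10^(89.6/10) + 10^(90.0/10) = 1.912e+09 in linear terms, 92.81 dB.
To meet 94.0 dB overall, the treated shot-blast cabinet may contribute at most 10^(94.0/10) − 1.912e+09 = 5.999e+08, i.e. 87.78 dB.
Required insertion loss = 94.7 − 87.78 = 6.92 dB.

7 dB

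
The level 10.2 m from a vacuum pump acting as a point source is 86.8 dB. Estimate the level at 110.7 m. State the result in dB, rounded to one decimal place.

For a point source, L₂ = L₁ − 20·log₁₀(r₂/r₁).
L₂ = 86.8 − 20·log₁₀(110.7/10.2) = 86.8 − 20.711 = 66.09 dB.

66.1 dB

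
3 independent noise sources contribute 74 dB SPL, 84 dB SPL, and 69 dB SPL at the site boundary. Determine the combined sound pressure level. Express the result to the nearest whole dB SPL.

Incoherent sources combine by intensity addition: L_total = 10·log₁₀(Σ 10^(L_i/10)).
Σ 10^(L/10) = 10^(74/10) + 10^(84/10) + 10^(69/10) = 2.843e+08.
L_total = 10·log₁₀(2.843e+08) = 84.54 dB SPL.

85 dB SPL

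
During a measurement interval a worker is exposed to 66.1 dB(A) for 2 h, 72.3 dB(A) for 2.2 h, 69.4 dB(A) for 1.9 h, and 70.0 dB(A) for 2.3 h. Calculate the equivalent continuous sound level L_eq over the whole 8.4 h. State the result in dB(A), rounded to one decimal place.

70.1 dB(A)

Weight each interval's intensity by its duration and average over T = 8.4 h:
Σ tᵢ·10^(Lᵢ/10) = 2·10^(66.1/10) + 2.2·10^(72.3/10) + 1.9·10^(69.4/10) + 2.3·10^(70.0/10) = 8.506e+07.
L_eq = 10·log₁₀(8.506e+07/8.4) = 70.05 dB(A).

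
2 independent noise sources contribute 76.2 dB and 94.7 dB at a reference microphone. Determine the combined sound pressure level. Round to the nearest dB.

For uncorrelated sources the intensities add, so convert each level to linear form, sum, and take 10·log₁₀ of the total.
Σ 10^(L/10) = 10^(76.2/10) + 10^(94.7/10) = 2.993e+09.
L_total = 10·log₁₀(2.993e+09) = 94.76 dB.

95 dB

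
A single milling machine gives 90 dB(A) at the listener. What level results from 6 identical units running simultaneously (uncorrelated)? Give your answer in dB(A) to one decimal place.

With 6 equal, uncorrelated contributions the intensity is 6× that of one unit, giving a rise of 10·log₁₀ 6.
L_total = 90 + 10·log₁₀(6) = 90 + 7.782 = 97.78 dB(A).

97.8 dB(A)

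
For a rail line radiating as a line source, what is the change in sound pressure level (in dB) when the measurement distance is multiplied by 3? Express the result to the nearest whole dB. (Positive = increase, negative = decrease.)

With cylindrical spreading the level changes by −10·log₁₀(r₂/r₁).
ΔL = −10·log₁₀(3) = -4.77 dB.

-5 dB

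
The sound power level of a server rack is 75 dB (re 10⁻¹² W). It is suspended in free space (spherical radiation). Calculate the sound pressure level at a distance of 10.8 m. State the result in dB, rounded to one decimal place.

43.3 dB

Free-field spherical radiation: L_p = L_w − 10·log₁₀(4π·r²), r = 10.8 m.
4π·r² = 1466 m², 10·log₁₀ of that is 31.661 dB.
L_p = 75 − 31.661 = 43.34 dB.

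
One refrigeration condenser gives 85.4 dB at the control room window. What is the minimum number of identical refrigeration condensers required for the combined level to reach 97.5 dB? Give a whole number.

The shortfall is 97.5 − 85.4 = 12.1 dB, and N units add 10·log₁₀ N, so need 10·log₁₀ N ≥ 12.1.
N ≥ 10^(12.1/10) = 16.218, so N = 17.

17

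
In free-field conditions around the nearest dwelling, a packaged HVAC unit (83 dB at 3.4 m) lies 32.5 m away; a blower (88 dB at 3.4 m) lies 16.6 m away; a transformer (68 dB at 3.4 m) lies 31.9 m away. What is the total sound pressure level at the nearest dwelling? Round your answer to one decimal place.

74.6 dB

First find each source's level at the receiver (point-source: −20·log₁₀(r/r_ref)), then combine on an intensity basis.
packaged HVAC unit: 83 − 20·log₁₀(32.5/3.4) = 83 − 19.61 = 63.39 dB.
blower: 88 − 20·log₁₀(16.6/3.4) = 88 − 13.77 = 74.23 dB.
transformer: 68 − 20·log₁₀(31.9/3.4) = 68 − 19.45 = 48.55 dB.
Σ 10^(L/10) = 2.872e+07 → L_total = 10·log₁₀(2.872e+07) = 74.58 dB.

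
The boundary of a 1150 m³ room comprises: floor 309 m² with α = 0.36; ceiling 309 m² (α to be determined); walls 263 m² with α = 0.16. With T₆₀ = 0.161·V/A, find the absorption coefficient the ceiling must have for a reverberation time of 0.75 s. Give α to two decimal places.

0.30

Required total absorption A = 0.161·1150/0.75 = 246.87 m².
Absorption from the other surfaces = 309·0.36 + 263·0.16 = 153.32 m², so the ceiling must supply 93.55 m² over 309 m².
α = 93.55/309 = 0.303.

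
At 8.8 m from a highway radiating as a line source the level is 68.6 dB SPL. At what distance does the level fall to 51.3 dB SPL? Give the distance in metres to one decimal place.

472.6 m

The 17.3 dB drop corresponds to a distance ratio of 10^(17.3/10) for a line source.
r₂ = 8.8·10^((68.6−51.3)/10) = 8.8·10^(17.3/10) = 472.59 m.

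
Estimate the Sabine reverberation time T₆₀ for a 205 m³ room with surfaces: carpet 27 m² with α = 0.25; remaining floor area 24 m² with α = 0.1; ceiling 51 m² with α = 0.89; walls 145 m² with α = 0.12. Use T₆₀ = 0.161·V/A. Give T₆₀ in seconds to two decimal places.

Summing Sᵢαᵢ: 27·0.25 + 24·0.1 + 51·0.89 + 145·0.12 = 71.94 m².
T₆₀ = 0.161·V/A = 0.161·205/71.94 = 0.459 s.

0.46 s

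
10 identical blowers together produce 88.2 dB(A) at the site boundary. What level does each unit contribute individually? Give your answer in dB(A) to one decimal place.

Dividing the total intensity by 10 lowers the level by 10·log₁₀ 10 = 10.000 dB: L₁ = 88.2 − 10.000.

78.2 dB(A)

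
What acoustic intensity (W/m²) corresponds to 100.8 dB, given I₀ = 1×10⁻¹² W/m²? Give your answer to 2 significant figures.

I/I₀ = 10^(100.8/10) = 1.202e+10, so I = 1.202e+10 × 10⁻¹² W/m².

0.012 W/m²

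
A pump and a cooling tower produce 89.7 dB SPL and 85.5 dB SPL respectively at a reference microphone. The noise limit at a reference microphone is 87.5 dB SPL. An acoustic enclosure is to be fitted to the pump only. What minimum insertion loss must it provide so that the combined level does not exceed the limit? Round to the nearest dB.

7 dB

The untreated sources together contribute 10^(85.5/10) = 3.548e+08, i.e. 85.50 dB SPL.
To meet 87.5 dB SPL overall, the treated pump may contribute at most 10^(87.5/10) − 3.548e+08 = 2.075e+08, i.e. 83.17 dB SPL.
Required insertion loss = 89.7 − 83.17 = 6.53 dB.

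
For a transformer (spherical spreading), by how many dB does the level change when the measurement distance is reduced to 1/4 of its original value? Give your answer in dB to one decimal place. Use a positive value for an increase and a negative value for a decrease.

With spherical spreading the level changes by −20·log₁₀(r₂/r₁).
ΔL = −20·log₁₀(0.25) = +12.04 dB.

+12.0 dB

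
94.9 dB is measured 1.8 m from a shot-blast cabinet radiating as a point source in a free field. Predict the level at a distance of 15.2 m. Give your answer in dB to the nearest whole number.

76 dB

For a point source, L₂ = L₁ − 20·log₁₀(r₂/r₁).
L₂ = 94.9 − 20·log₁₀(15.2/1.8) = 94.9 − 18.531 = 76.37 dB.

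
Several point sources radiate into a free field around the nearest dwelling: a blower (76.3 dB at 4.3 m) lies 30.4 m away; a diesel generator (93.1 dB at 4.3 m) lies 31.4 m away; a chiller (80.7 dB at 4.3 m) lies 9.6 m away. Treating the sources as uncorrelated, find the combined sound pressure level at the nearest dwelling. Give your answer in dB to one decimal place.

78.0 dB

Apply inverse-square spreading to bring every level to the receiver, then sum 10^(L/10).
blower: 76.3 − 20·log₁₀(30.4/4.3) = 76.3 − 16.99 = 59.31 dB.
diesel generator: 93.1 − 20·log₁₀(31.4/4.3) = 93.1 − 17.27 = 75.83 dB.
chiller: 80.7 − 20·log₁₀(9.6/4.3) = 80.7 − 6.98 = 73.72 dB.
Σ 10^(L/10) = 6.271e+07 → L_total = 10·log₁₀(6.271e+07) = 77.97 dB.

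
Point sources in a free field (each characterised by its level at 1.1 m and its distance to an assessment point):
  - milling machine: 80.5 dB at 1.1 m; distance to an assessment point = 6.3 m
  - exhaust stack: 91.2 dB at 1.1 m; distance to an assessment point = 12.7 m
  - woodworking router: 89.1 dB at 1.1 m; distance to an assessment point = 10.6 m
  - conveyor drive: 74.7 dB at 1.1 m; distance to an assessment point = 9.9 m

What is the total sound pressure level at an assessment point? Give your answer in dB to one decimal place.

73.5 dB

Apply inverse-square spreading to bring every level to the receiver, then sum 10^(L/10).
milling machine: 80.5 − 20·log₁₀(6.3/1.1) = 80.5 − 15.16 = 65.34 dB.
exhaust stack: 91.2 − 20·log₁₀(12.7/1.1) = 91.2 − 21.25 = 69.95 dB.
woodworking router: 89.1 − 20·log₁₀(10.6/1.1) = 89.1 − 19.68 = 69.42 dB.
conveyor drive: 74.7 − 20·log₁₀(9.9/1.1) = 74.7 − 19.08 = 55.62 dB.
Σ 10^(L/10) = 2.243e+07 → L_total = 10·log₁₀(2.243e+07) = 73.51 dB.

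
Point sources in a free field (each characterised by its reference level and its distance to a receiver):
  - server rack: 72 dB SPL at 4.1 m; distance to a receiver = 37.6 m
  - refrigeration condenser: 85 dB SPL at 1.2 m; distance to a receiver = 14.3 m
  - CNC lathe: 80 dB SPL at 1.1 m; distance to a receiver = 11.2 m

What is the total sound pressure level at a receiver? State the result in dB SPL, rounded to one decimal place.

65.3 dB SPL

First find each source's level at the receiver (point-source: −20·log₁₀(r/r_ref)), then combine on an intensity basis.
server rack: 72 − 20·log₁₀(37.6/4.1) = 72 − 19.25 = 52.75 dB SPL.
refrigeration condenser: 85 − 20·log₁₀(14.3/1.2) = 85 − 21.52 = 63.48 dB SPL.
CNC lathe: 80 − 20·log₁₀(11.2/1.1) = 80 − 20.16 = 59.84 dB SPL.
Σ 10^(L/10) = 3.380e+06 → L_total = 10·log₁₀(3.380e+06) = 65.29 dB SPL.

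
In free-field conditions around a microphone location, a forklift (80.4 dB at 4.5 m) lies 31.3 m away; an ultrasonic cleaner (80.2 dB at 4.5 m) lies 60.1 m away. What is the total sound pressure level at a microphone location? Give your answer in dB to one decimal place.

First find each source's level at the receiver (point-source: −20·log₁₀(r/r_ref)), then combine on an intensity basis.
forklift: 80.4 − 20·log₁₀(31.3/4.5) = 80.4 − 16.85 = 63.55 dB.
ultrasonic cleaner: 80.2 − 20·log₁₀(60.1/4.5) = 80.2 − 22.51 = 57.69 dB.
Σ 10^(L/10) = 2.853e+06 → L_total = 10·log₁₀(2.853e+06) = 64.55 dB.

64.6 dB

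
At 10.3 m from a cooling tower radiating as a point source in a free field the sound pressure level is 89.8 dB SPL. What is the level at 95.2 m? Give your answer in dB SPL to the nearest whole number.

For a point source, L₂ = L₁ − 20·log₁₀(r₂/r₁).
L₂ = 89.8 − 20·log₁₀(95.2/10.3) = 89.8 − 19.316 = 70.48 dB SPL.

70 dB SPL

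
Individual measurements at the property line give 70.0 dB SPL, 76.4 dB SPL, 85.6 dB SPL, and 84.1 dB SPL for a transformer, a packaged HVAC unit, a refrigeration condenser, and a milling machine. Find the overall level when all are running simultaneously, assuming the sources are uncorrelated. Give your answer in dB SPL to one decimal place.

88.3 dB SPL

For uncorrelated sources the intensities add, so convert each level to linear form, sum, and take 10·log₁₀ of the total.
Σ 10^(L/10) = 10^(70.0/10) + 10^(76.4/10) + 10^(85.6/10) + 10^(84.1/10) = 6.738e+08.
L_total = 10·log₁₀(6.738e+08) = 88.29 dB SPL.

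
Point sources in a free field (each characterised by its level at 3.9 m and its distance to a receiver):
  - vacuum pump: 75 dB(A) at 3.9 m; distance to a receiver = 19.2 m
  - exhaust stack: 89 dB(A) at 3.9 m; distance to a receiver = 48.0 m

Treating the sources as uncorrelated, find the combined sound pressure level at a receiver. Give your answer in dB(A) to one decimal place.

First find each source's level at the receiver (point-source: −20·log₁₀(r/r_ref)), then combine on an intensity basis.
vacuum pump: 75 − 20·log₁₀(19.2/3.9) = 75 − 13.84 = 61.16 dB(A).
exhaust stack: 89 − 20·log₁₀(48.0/3.9) = 89 − 21.80 = 67.20 dB(A).
Σ 10^(L/10) = 6.549e+06 → L_total = 10·log₁₀(6.549e+06) = 68.16 dB(A).

68.2 dB(A)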